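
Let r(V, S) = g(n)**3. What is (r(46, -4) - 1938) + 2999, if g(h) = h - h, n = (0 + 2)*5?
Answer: 1061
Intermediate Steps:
n = 10 (n = 2*5 = 10)
g(h) = 0
r(V, S) = 0 (r(V, S) = 0**3 = 0)
(r(46, -4) - 1938) + 2999 = (0 - 1938) + 2999 = -1938 + 2999 = 1061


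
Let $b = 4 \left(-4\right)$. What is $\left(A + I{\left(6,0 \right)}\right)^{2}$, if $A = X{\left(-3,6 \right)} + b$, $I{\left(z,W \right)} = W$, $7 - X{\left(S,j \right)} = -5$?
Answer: $16$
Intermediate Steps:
$X{\left(S,j \right)} = 12$ ($X{\left(S,j \right)} = 7 - -5 = 7 + 5 = 12$)
$b = -16$
$A = -4$ ($A = 12 - 16 = -4$)
$\left(A + I{\left(6,0 \right)}\right)^{2} = \left(-4 + 0\right)^{2} = \left(-4\right)^{2} = 16$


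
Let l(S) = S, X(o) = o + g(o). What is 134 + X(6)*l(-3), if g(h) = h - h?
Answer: 116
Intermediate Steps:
g(h) = 0
X(o) = o (X(o) = o + 0 = o)
134 + X(6)*l(-3) = 134 + 6*(-3) = 134 - 18 = 116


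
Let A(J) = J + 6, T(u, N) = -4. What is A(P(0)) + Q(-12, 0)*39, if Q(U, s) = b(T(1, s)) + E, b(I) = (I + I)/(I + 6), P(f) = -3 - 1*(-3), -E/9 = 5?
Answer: -1905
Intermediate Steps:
E = -45 (E = -9*5 = -45)
P(f) = 0 (P(f) = -3 + 3 = 0)
b(I) = 2*I/(6 + I) (b(I) = (2*I)/(6 + I) = 2*I/(6 + I))
A(J) = 6 + J
Q(U, s) = -49 (Q(U, s) = 2*(-4)/(6 - 4) - 45 = 2*(-4)/2 - 45 = 2*(-4)*(1/2) - 45 = -4 - 45 = -49)
A(P(0)) + Q(-12, 0)*39 = (6 + 0) - 49*39 = 6 - 1911 = -1905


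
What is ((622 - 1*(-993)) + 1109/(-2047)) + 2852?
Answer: 9142840/2047 ≈ 4466.5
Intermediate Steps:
((622 - 1*(-993)) + 1109/(-2047)) + 2852 = ((622 + 993) + 1109*(-1/2047)) + 2852 = (1615 - 1109/2047) + 2852 = 3304796/2047 + 2852 = 9142840/2047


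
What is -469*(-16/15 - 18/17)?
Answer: 254198/255 ≈ 996.85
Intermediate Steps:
-469*(-16/15 - 18/17) = -469*(-542/255) = 254198/255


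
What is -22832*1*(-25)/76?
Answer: 142700/19 ≈ 7510.5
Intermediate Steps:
-22832*1*(-25)/76 = -(-570800)/76 = -22832*(-25/76) = 142700/19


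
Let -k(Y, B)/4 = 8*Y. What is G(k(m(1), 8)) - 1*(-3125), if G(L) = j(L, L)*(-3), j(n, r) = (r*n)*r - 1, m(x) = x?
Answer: 101432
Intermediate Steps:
j(n, r) = -1 + n*r² (j(n, r) = (n*r)*r - 1 = n*r² - 1 = -1 + n*r²)
k(Y, B) = -32*Y
G(L) = 3 - 3*L³ (G(L) = (-1 + L*L²)*(-3) = (-1 + L³)*(-3) = 3 - 3*L³)
G(k(m(1), 8)) - 1*(-3125) = (3 - 3*(-32*1)³) - 1*(-3125) = (3 - 3*(-32)³) + 3125 = (3 - 3*(-32768)) + 3125 = (3 + 98304) + 3125 = 98307 + 3125 = 101432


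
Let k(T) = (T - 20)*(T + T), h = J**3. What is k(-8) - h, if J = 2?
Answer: 440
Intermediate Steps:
h = 8 (h = 2**3 = 8)
k(T) = 2*T*(-20 + T) (k(T) = (-20 + T)*(2*T) = 2*T*(-20 + T))
k(-8) - h = 2*(-8)*(-20 - 8) - 1*8 = 2*(-8)*(-28) - 8 = 448 - 8 = 440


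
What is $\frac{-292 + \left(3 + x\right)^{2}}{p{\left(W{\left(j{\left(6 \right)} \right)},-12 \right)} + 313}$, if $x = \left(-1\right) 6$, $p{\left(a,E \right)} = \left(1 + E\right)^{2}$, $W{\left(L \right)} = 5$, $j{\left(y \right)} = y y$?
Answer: $- \frac{283}{434} \approx -0.65207$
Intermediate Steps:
$j{\left(y \right)} = y^{2}$
$x = -6$
$\frac{-292 + \left(3 + x\right)^{2}}{p{\left(W{\left(j{\left(6 \right)} \right)},-12 \right)} + 313} = \frac{-292 + \left(3 - 6\right)^{2}}{\left(1 - 12\right)^{2} + 313} = \frac{-292 + \left(-3\right)^{2}}{\left(-11\right)^{2} + 313} = \frac{-292 + 9}{121 + 313} = - \frac{283}{434}$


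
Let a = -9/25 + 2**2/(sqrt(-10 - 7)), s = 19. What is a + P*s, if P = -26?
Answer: -12359/25 - 4*I*sqrt(17)/17 ≈ -494.36 - 0.97014*I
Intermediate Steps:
a = -9/25 - 4*I*sqrt(17)/17 (a = -9*1/25 + 4/(sqrt(-17)) = -9/25 + 4/((I*sqrt(17))) = -9/25 + 4*(-I*sqrt(17)/17) = -9/25 - 4*I*sqrt(17)/17 ≈ -0.36 - 0.97014*I)
a + P*s = (-9/25 - 4*I*sqrt(17)/17) - 26*19 = (-9/25 - 4*I*sqrt(17)/17) - 494 = -12359/25 - 4*I*sqrt(17)/17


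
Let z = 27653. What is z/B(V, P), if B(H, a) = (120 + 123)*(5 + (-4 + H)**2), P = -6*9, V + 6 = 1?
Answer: 27653/20898 ≈ 1.3232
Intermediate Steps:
V = -5 (V = -6 + 1 = -5)
P = -54
B(H, a) = 1215 + 243*(-4 + H)**2 (B(H, a) = 243*(5 + (-4 + H)**2) = 1215 + 243*(-4 + H)**2)
z/B(V, P) = 27653/(1215 + 243*(-4 - 5)**2) = 27653/(1215 + 243*(-9)**2) = 27653/(1215 + 243*81) = 27653/(1215 + 19683) = 27653/20898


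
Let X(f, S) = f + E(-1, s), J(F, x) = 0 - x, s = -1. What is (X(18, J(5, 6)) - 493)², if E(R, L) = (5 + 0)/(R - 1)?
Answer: 912025/4 ≈ 2.2801e+5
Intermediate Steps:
E(R, L) = 5/(-1 + R)
J(F, x) = -x
X(f, S) = -5/2 + f (X(f, S) = f + 5/(-1 - 1) = f + 5/(-2) = f + 5*(-½) = f - 5/2 = -5/2 + f)
(X(18, J(5, 6)) - 493)² = ((-5/2 + 18) - 493)² = (31/2 - 493)² = (-955/2)² = 912025/4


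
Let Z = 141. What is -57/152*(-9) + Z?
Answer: 1155/8 ≈ 144.38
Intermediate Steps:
-57/152*(-9) + Z = -57/152*(-9) + 141 = -57*1/152*(-9) + 141 = -3/8*(-9) + 141 = 27/8 + 141 = 1155/8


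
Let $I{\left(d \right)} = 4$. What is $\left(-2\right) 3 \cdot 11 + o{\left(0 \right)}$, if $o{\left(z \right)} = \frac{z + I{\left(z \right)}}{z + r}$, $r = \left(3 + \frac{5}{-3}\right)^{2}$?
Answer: $- \frac{255}{4} \approx -63.75$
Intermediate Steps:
$r = \frac{16}{9}$ ($r = \left(3 + 5 \left(- \frac{1}{3}\right)\right)^{2} = \left(3 - \frac{5}{3}\right)^{2} = \left(\frac{4}{3}\right)^{2} = \frac{16}{9} \approx 1.7778$)
$o{\left(z \right)} = \frac{4 + z}{\frac{16}{9} + z}$ ($o{\left(z \right)} = \frac{z + 4}{z + \frac{16}{9}} = \frac{4 + z}{\frac{16}{9} + z}$)
$\left(-2\right) 3 \cdot 11 + o{\left(0 \right)} = \left(-2\right) 3 \cdot 11 + \frac{9 \left(4 + 0\right)}{16 + 9 \cdot 0} = \left(-6\right) 11 + 9 \frac{1}{16 + 0} \cdot 4 = -66 + 9 \cdot \frac{1}{16} \cdot 4 = -66 + \frac{9}{4} = - \frac{255}{4}$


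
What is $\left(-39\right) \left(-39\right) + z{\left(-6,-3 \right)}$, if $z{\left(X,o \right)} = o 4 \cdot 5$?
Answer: $1461$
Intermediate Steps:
$z{\left(X,o \right)} = 20 o$ ($z{\left(X,o \right)} = 4 o 5 = 20 o$)
$\left(-39\right) \left(-39\right) + z{\left(-6,-3 \right)} = \left(-39\right) \left(-39\right) + 20 \left(-3\right) = 1521 - 60 = 1461$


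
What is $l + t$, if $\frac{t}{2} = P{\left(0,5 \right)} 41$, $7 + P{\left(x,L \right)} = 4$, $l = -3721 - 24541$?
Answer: $-28508$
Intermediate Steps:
$l = -28262$
$P{\left(x,L \right)} = -3$ ($P{\left(x,L \right)} = -7 + 4 = -3$)
$t = -246$ ($t = 2 \left(\left(-3\right) 41\right) = 2 \left(-123\right) = -246$)
$l + t = -28262 - 246 = -28508$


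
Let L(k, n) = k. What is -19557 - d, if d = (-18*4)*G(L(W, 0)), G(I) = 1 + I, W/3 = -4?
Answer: -20349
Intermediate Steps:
W = -12 (W = 3*(-4) = -12)
d = 792 (d = (-18*4)*(1 - 12) = -72*(-11) = 792)
-19557 - d = -19557 - 1*792 = -19557 - 792 = -20349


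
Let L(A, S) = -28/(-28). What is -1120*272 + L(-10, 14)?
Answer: -304639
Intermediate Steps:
L(A, S) = 1 (L(A, S) = -28*(-1/28) = 1)
-1120*272 + L(-10, 14) = -1120*272 + 1 = -304640 + 1 = -304639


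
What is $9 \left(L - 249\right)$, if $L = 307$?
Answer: $522$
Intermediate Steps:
$9 \left(L - 249\right) = 9 \left(307 - 249\right) = 9 \cdot 58 = 522$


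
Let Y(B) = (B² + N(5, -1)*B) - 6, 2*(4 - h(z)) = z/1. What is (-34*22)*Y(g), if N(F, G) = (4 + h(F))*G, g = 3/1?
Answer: 10098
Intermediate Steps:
h(z) = 4 - z/2 (h(z) = 4 - z/(2*1) = 4 - z/2)
g = 3 (g = 3*1 = 3)
N(F, G) = G*(8 - F/2) (N(F, G) = (4 + (4 - F/2))*G = (8 - F/2)*G = G*(8 - F/2))
Y(B) = -6 + B² - 11*B/2 (Y(B) = (B² + ((½)*(-1)*(16 - 1*5))*B) - 6 = (B² + ((½)*(-1)*(16 - 5))*B) - 6 = (B² + ((½)*(-1)*11)*B) - 6 = (B² - 11*B/2) - 6 = -6 + B² - 11*B/2)
(-34*22)*Y(g) = (-34*22)*(-6 + 3² - 11/2*3) = -748*(-6 + 9 - 33/2) = -748*(-27/2) = 10098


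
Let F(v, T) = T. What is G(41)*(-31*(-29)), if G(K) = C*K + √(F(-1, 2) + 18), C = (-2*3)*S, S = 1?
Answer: -221154 + 1798*√5 ≈ -2.1713e+5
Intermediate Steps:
C = -6 (C = -2*3*1 = -6*1 = -6)
G(K) = -6*K + 2*√5 (G(K) = -6*K + √(2 + 18) = -6*K + √20 = -6*K + 2*√5)
G(41)*(-31*(-29)) = (-6*41 + 2*√5)*(-31*(-29)) = (-246 + 2*√5)*899 = -221154 + 1798*√5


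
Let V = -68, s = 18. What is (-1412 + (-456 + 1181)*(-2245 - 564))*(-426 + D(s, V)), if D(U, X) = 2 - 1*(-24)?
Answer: 815174800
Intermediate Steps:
D(U, X) = 26 (D(U, X) = 2 + 24 = 26)
(-1412 + (-456 + 1181)*(-2245 - 564))*(-426 + D(s, V)) = (-1412 + (-456 + 1181)*(-2245 - 564))*(-426 + 26) = (-1412 + 725*(-2809))*(-400) = (-1412 - 2036525)*(-400) = -2037937*(-400) = 815174800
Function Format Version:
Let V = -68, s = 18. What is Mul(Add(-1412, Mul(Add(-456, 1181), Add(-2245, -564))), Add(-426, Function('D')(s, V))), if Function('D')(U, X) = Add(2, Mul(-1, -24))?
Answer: 815174800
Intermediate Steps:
Function('D')(U, X) = 26 (Function('D')(U, X) = Add(2, 24) = 26)
Mul(Add(-1412, Mul(Add(-456, 1181), Add(-2245, -564))), Add(-426, Function('D')(s, V))) = Mul(Add(-1412, Mul(Add(-456, 1181), Add(-2245, -564))), Add(-426, 26)) = Mul(Add(-1412, Mul(725, -2809)), -400) = Mul(Add(-1412, -2036525), -400) = Mul(-2037937, -400) = 815174800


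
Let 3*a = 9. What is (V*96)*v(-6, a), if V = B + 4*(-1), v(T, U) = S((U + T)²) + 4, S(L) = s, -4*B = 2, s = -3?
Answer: -432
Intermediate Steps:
a = 3 (a = (⅓)*9 = 3)
B = -½ (B = -¼*2 = -½ ≈ -0.50000)
S(L) = -3
v(T, U) = 1 (v(T, U) = -3 + 4 = 1)
V = -9/2 (V = -½ + 4*(-1) = -½ - 4 = -9/2 ≈ -4.5000)
(V*96)*v(-6, a) = -9/2*96*1 = -432*1 = -432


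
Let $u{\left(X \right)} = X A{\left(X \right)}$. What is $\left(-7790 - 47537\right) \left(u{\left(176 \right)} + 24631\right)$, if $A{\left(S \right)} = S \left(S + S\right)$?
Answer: $-604623580841$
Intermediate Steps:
$A{\left(S \right)} = 2 S^{2}$ ($A{\left(S \right)} = S 2 S = 2 S^{2}$)
$u{\left(X \right)} = 2 X^{3}$ ($u{\left(X \right)} = X 2 X^{2} = 2 X^{3}$)
$\left(-7790 - 47537\right) \left(u{\left(176 \right)} + 24631\right) = \left(-7790 - 47537\right) \left(2 \cdot 176^{3} + 24631\right) = - 55327 \left(2 \cdot 5451776 + 24631\right) = - 55327 \left(10903552 + 24631\right) = \left(-55327\right) 10928183 = -604623580841$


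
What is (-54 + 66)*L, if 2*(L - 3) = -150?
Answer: -864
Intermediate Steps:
L = -72 (L = 3 + (½)*(-150) = 3 - 75 = -72)
(-54 + 66)*L = (-54 + 66)*(-72) = 12*(-72) = -864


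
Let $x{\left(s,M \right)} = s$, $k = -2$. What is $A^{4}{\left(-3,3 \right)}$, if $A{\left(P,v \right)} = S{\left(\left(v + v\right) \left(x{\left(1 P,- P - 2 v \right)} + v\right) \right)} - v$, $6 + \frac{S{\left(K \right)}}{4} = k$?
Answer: $1500625$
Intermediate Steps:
$S{\left(K \right)} = -32$ ($S{\left(K \right)} = -24 + 4 \left(-2\right) = -24 - 8 = -32$)
$A{\left(P,v \right)} = -32 - v$
$A^{4}{\left(-3,3 \right)} = \left(-32 - 3\right)^{4} = \left(-35\right)^{4} = 1500625$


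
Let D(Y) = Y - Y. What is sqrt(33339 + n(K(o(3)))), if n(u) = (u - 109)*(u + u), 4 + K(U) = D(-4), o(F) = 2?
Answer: 11*sqrt(283) ≈ 185.05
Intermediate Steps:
D(Y) = 0
K(U) = -4 (K(U) = -4 + 0 = -4)
n(u) = 2*u*(-109 + u) (n(u) = (-109 + u)*(2*u) = 2*u*(-109 + u))
sqrt(33339 + n(K(o(3)))) = sqrt(33339 + 2*(-4)*(-109 - 4)) = sqrt(33339 + 2*(-4)*(-113)) = sqrt(33339 + 904) = sqrt(34243) = 11*sqrt(283)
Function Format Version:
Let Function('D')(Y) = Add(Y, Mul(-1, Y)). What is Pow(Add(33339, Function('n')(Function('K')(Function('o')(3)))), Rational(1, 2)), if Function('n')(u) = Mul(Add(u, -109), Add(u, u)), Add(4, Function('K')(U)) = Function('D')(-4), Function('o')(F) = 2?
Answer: Mul(11, Pow(283, Rational(1, 2))) ≈ 185.05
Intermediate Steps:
Function('D')(Y) = 0
Function('K')(U) = -4 (Function('K')(U) = Add(-4, 0) = -4)
Function('n')(u) = Mul(2, u, Add(-109, u)) (Function('n')(u) = Mul(Add(-109, u), Mul(2, u)) = Mul(2, u, Add(-109, u)))
Pow(Add(33339, Function('n')(Function('K')(Function('o')(3)))), Rational(1, 2)) = Pow(Add(33339, Mul(2, -4, Add(-109, -4))), Rational(1, 2)) = Pow(Add(33339, Mul(2, -4, -113)), Rational(1, 2)) = Pow(Add(33339, 904), Rational(1, 2)) = Pow(34243, Rational(1, 2)) = Mul(11, Pow(283, Rational(1, 2)))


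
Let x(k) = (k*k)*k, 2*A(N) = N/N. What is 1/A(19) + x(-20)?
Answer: -7998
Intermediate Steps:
A(N) = ½ (A(N) = (N/N)/2 = (½)*1 = ½)
x(k) = k³ (x(k) = k²*k = k³)
1/A(19) + x(-20) = 1/(½) + (-20)³ = 2 - 8000 = -7998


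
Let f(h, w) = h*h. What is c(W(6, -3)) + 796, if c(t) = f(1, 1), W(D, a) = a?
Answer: 797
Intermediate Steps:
f(h, w) = h²
c(t) = 1 (c(t) = 1² = 1)
c(W(6, -3)) + 796 = 1 + 796 = 797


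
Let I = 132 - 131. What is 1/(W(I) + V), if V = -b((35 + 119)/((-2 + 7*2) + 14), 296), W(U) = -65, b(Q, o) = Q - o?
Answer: 13/2926 ≈ 0.0044429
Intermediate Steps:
I = 1
V = 3771/13 (V = -((35 + 119)/((-2 + 7*2) + 14) - 1*296) = -(154/((-2 + 14) + 14) - 296) = -(154/(12 + 14) - 296) = -(154/26 - 296) = -(154*(1/26) - 296) = -(77/13 - 296) = -1*(-3771/13) = 3771/13 ≈ 290.08)
1/(W(I) + V) = 1/(-65 + 3771/13) = 1/(2926/13) = 13/2926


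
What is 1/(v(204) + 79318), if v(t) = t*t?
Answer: 1/120934 ≈ 8.2690e-6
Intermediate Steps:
v(t) = t²
1/(v(204) + 79318) = 1/(204² + 79318) = 1/(41616 + 79318) = 1/120934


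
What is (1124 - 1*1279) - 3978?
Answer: -4133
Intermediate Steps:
(1124 - 1*1279) - 3978 = (1124 - 1279) - 3978 = -155 - 3978 = -4133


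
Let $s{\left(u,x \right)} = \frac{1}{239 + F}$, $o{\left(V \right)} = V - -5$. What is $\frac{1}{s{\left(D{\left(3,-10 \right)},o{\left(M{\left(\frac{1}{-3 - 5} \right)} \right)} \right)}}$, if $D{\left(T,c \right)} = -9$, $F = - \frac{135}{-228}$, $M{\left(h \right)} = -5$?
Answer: $\frac{18209}{76} \approx 239.59$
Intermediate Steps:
$F = \frac{45}{76}$ ($F = \left(-135\right) \left(- \frac{1}{228}\right) = \frac{45}{76} \approx 0.5921$)
$o{\left(V \right)} = 5 + V$ ($o{\left(V \right)} = V + 5 = 5 + V$)
$s{\left(u,x \right)} = \frac{76}{18209}$ ($s{\left(u,x \right)} = \frac{1}{239 + \frac{45}{76}} = \frac{1}{\frac{18209}{76}} = \frac{76}{18209}$)
$\frac{1}{s{\left(D{\left(3,-10 \right)},o{\left(M{\left(\frac{1}{-3 - 5} \right)} \right)} \right)}} = \frac{1}{\frac{76}{18209}} = \frac{18209}{76}$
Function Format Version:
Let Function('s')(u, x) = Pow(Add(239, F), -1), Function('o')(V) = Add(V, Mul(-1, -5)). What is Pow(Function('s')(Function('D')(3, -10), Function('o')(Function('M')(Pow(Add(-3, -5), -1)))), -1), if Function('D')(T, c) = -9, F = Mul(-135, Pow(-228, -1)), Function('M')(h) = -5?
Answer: Rational(18209, 76) ≈ 239.59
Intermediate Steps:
F = Rational(45, 76) (F = Mul(-135, Rational(-1, 228)) = Rational(45, 76) ≈ 0.59210)
Function('o')(V) = Add(5, V) (Function('o')(V) = Add(V, 5) = Add(5, V))
Function('s')(u, x) = Rational(76, 18209) (Function('s')(u, x) = Pow(Add(239, Rational(45, 76)), -1) = Pow(Rational(18209, 76), -1) = Rational(76, 18209))
Pow(Function('s')(Function('D')(3, -10), Function('o')(Function('M')(Pow(Add(-3, -5), -1)))), -1) = Pow(Rational(76, 18209), -1) = Rational(18209, 76)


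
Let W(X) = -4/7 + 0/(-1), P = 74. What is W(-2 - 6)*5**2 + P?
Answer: 418/7 ≈ 59.714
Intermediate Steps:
W(X) = -4/7 (W(X) = -4*1/7 + 0*(-1) = -4/7 + 0 = -4/7)
W(-2 - 6)*5**2 + P = -4/7*5**2 + 74 = -4/7*25 + 74 = -100/7 + 74 = 418/7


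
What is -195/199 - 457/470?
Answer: -182593/93530 ≈ -1.9522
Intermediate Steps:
-195/199 - 457/470 = -182593/93530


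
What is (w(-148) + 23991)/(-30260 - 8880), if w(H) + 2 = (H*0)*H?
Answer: -23989/39140 ≈ -0.61290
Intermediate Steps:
w(H) = -2 (w(H) = -2 + (H*0)*H = -2 + 0*H = -2 + 0 = -2)
(w(-148) + 23991)/(-30260 - 8880) = (-2 + 23991)/(-30260 - 8880) = 23989/(-39140) = 23989*(-1/39140) = -23989/39140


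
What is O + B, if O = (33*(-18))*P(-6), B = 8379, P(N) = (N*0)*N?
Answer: 8379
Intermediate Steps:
P(N) = 0 (P(N) = 0*N = 0)
O = 0 (O = (33*(-18))*0 = -594*0 = 0)
O + B = 0 + 8379 = 8379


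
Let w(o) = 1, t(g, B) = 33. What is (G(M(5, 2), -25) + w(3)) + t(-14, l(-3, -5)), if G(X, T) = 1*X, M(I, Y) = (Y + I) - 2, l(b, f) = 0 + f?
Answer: 39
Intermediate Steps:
l(b, f) = f
M(I, Y) = -2 + I + Y (M(I, Y) = (I + Y) - 2 = -2 + I + Y)
G(X, T) = X
(G(M(5, 2), -25) + w(3)) + t(-14, l(-3, -5)) = ((-2 + 5 + 2) + 1) + 33 = (5 + 1) + 33 = 6 + 33 = 39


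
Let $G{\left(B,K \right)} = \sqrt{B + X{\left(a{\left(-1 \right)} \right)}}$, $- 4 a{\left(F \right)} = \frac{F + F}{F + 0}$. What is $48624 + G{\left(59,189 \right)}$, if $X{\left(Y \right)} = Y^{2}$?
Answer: $48624 + \frac{\sqrt{237}}{2} \approx 48632.0$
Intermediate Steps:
$a{\left(F \right)} = - \frac{1}{2}$ ($a{\left(F \right)} = - \frac{\left(F + F\right) \frac{1}{F + 0}}{4} = - \frac{2 F \frac{1}{F}}{4} = \left(- \frac{1}{4}\right) 2 = - \frac{1}{2}$)
$G{\left(B,K \right)} = \sqrt{\frac{1}{4} + B}$ ($G{\left(B,K \right)} = \sqrt{B + \left(- \frac{1}{2}\right)^{2}} = \sqrt{B + \frac{1}{4}} = \sqrt{\frac{1}{4} + B}$)
$48624 + G{\left(59,189 \right)} = 48624 + \frac{\sqrt{1 + 4 \cdot 59}}{2} = 48624 + \frac{\sqrt{1 + 236}}{2} = 48624 + \frac{\sqrt{237}}{2}$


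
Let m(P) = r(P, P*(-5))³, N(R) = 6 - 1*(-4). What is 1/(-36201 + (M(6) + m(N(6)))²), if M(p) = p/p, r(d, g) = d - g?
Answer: 1/46656395800 ≈ 2.1433e-11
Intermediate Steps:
M(p) = 1
N(R) = 10 (N(R) = 6 + 4 = 10)
m(P) = 216*P³ (m(P) = (P - P*(-5))³ = (P - (-5)*P)³ = (P + 5*P)³ = (6*P)³ = 216*P³)
1/(-36201 + (M(6) + m(N(6)))²) = 1/(-36201 + (1 + 216*10³)²) = 1/(-36201 + (1 + 216*1000)²) = 1/(-36201 + (1 + 216000)²) = 1/(-36201 + 216001²) = 1/(-36201 + 46656432001) = 1/46656395800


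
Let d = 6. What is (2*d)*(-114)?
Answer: -1368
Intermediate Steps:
(2*d)*(-114) = (2*6)*(-114) = 12*(-114) = -1368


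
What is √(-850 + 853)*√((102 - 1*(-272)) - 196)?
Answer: √534 ≈ 23.108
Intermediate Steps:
√(-850 + 853)*√((102 - 1*(-272)) - 196) = √3*√((102 + 272) - 196) = √3*√(374 - 196) = √3*√178 = √534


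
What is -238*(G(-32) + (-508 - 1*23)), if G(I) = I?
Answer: 133994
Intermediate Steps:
-238*(G(-32) + (-508 - 1*23)) = -238*(-32 + (-508 - 1*23)) = -238*(-32 + (-508 - 23)) = -238*(-32 - 531) = -238*(-563) = 133994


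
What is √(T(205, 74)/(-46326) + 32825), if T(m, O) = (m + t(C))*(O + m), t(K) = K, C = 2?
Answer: √7827000049358/15442 ≈ 181.17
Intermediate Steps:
T(m, O) = (2 + m)*(O + m) (T(m, O) = (m + 2)*(O + m) = (2 + m)*(O + m))
√(T(205, 74)/(-46326) + 32825) = √((205² + 2*74 + 2*205 + 74*205)/(-46326) + 32825) = √((42025 + 148 + 410 + 15170)*(-1/46326) + 32825) = √(57753*(-1/46326) + 32825) = √(-19251/15442 + 32825) = √(506864399/15442) = √7827000049358/15442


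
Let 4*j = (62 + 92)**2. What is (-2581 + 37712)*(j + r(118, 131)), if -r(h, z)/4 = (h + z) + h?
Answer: 156719391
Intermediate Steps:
j = 5929 (j = (62 + 92)**2/4 = (1/4)*154**2 = (1/4)*23716 = 5929)
r(h, z) = -8*h - 4*z (r(h, z) = -4*((h + z) + h) = -4*(z + 2*h) = -8*h - 4*z)
(-2581 + 37712)*(j + r(118, 131)) = (-2581 + 37712)*(5929 + (-8*118 - 4*131)) = 35131*(5929 + (-944 - 524)) = 35131*(5929 - 1468) = 35131*4461 = 156719391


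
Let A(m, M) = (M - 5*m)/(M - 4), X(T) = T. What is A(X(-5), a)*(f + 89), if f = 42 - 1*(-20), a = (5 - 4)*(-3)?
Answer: -3322/7 ≈ -474.57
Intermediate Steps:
a = -3 (a = 1*(-3) = -3)
A(m, M) = (M - 5*m)/(-4 + M)
f = 62 (f = 42 + 20 = 62)
A(X(-5), a)*(f + 89) = ((-3 - 5*(-5))/(-4 - 3))*(62 + 89) = ((-3 + 25)/(-7))*151 = -⅐*22*151 = -22/7*151 = -3322/7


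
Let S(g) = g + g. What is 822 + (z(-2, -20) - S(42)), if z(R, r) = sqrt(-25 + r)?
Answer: 738 + 3*I*sqrt(5) ≈ 738.0 + 6.7082*I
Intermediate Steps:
S(g) = 2*g
822 + (z(-2, -20) - S(42)) = 822 + (sqrt(-25 - 20) - 2*42) = 822 + (sqrt(-45) - 1*84) = 822 + (3*I*sqrt(5) - 84) = 822 + (-84 + 3*I*sqrt(5)) = 738 + 3*I*sqrt(5)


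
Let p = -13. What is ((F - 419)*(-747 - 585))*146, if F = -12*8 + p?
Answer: 102681216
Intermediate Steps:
F = -109 (F = -12*8 - 13 = -96 - 13 = -109)
((F - 419)*(-747 - 585))*146 = ((-109 - 419)*(-747 - 585))*146 = -528*(-1332)*146 = 703296*146 = 102681216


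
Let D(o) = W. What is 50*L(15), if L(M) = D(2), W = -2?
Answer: -100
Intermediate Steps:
D(o) = -2
L(M) = -2
50*L(15) = 50*(-2) = -100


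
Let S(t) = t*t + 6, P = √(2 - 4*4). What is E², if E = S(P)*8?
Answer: 4096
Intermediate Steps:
P = I*√14 (P = √(2 - 16) = √(-14) = I*√14 ≈ 3.7417*I)
S(t) = 6 + t² (S(t) = t² + 6 = 6 + t²)
E = -64 (E = (6 + (I*√14)²)*8 = (6 - 14)*8 = -8*8 = -64)
E² = (-64)² = 4096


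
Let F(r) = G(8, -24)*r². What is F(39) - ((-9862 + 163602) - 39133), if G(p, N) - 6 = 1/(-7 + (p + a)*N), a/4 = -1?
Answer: -10866064/103 ≈ -1.0550e+5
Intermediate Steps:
a = -4 (a = 4*(-1) = -4)
G(p, N) = 6 + 1/(-7 + N*(-4 + p)) (G(p, N) = 6 + 1/(-7 + (p - 4)*N) = 6 + 1/(-7 + (-4 + p)*N) = 6 + 1/(-7 + N*(-4 + p)))
F(r) = 617*r²/103 (F(r) = ((-41 - 24*(-24) + 6*(-24)*8)/(-7 - 4*(-24) - 24*8))*r² = ((-41 + 576 - 1152)/(-7 + 96 - 192))*r² = (-617/(-103))*r² = (-1/103*(-617))*r² = 617*r²/103)
F(39) - ((-9862 + 163602) - 39133) = (617/103)*39² - ((-9862 + 163602) - 39133) = (617/103)*1521 - (153740 - 39133) = 938457/103 - 1*114607 = 938457/103 - 114607 = -10866064/103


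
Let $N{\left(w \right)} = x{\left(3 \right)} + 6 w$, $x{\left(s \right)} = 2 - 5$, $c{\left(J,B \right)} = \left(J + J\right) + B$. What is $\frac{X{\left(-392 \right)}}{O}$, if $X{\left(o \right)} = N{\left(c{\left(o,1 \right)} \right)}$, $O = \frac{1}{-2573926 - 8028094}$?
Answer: $49840096020$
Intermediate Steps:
$c{\left(J,B \right)} = B + 2 J$ ($c{\left(J,B \right)} = 2 J + B = B + 2 J$)
$O = - \frac{1}{10602020}$ ($O = \frac{1}{-10602020} = - \frac{1}{10602020} \approx -9.4322 \cdot 10^{-8}$)
$x{\left(s \right)} = -3$
$N{\left(w \right)} = -3 + 6 w$
$X{\left(o \right)} = 3 + 12 o$ ($X{\left(o \right)} = -3 + 6 \left(1 + 2 o\right) = -3 + \left(6 + 12 o\right) = 3 + 12 o$)
$\frac{X{\left(-392 \right)}}{O} = \frac{3 + 12 \left(-392\right)}{- \frac{1}{10602020}} = \left(3 - 4704\right) \left(-10602020\right) = \left(-4701\right) \left(-10602020\right) = 49840096020$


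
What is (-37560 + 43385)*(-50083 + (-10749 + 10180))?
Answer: -295047900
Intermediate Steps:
(-37560 + 43385)*(-50083 + (-10749 + 10180)) = 5825*(-50083 - 569) = 5825*(-50652) = -295047900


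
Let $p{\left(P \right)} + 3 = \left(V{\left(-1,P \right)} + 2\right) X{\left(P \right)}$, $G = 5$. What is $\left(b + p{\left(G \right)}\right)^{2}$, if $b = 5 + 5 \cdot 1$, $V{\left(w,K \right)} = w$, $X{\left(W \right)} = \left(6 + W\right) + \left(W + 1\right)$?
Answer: $576$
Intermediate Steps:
$X{\left(W \right)} = 7 + 2 W$ ($X{\left(W \right)} = \left(6 + W\right) + \left(1 + W\right) = 7 + 2 W$)
$p{\left(P \right)} = 4 + 2 P$ ($p{\left(P \right)} = -3 + \left(-1 + 2\right) \left(7 + 2 P\right) = -3 + 1 \left(7 + 2 P\right) = -3 + \left(7 + 2 P\right) = 4 + 2 P$)
$b = 10$ ($b = 5 + 5 = 10$)
$\left(b + p{\left(G \right)}\right)^{2} = \left(10 + \left(4 + 2 \cdot 5\right)\right)^{2} = \left(10 + \left(4 + 10\right)\right)^{2} = \left(10 + 14\right)^{2} = 24^{2} = 576$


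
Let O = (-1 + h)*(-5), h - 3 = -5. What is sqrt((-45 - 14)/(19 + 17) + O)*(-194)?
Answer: -97*sqrt(481)/3 ≈ -709.13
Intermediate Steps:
h = -2 (h = 3 - 5 = -2)
O = 15 (O = (-1 - 2)*(-5) = -3*(-5) = 15)
sqrt((-45 - 14)/(19 + 17) + O)*(-194) = sqrt((-45 - 14)/(19 + 17) + 15)*(-194) = sqrt(-59/36 + 15)*(-194) = sqrt(481/36)*(-194) = (sqrt(481)/6)*(-194) = -97*sqrt(481)/3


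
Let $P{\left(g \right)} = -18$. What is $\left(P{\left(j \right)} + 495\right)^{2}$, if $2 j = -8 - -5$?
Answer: $227529$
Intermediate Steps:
$j = - \frac{3}{2}$ ($j = \frac{-8 - -5}{2} = \frac{-8 + 5}{2} = \frac{1}{2} \left(-3\right) = - \frac{3}{2} \approx -1.5$)
$\left(P{\left(j \right)} + 495\right)^{2} = \left(-18 + 495\right)^{2} = 477^{2} = 227529$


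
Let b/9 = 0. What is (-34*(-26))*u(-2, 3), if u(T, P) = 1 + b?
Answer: 884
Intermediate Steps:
b = 0 (b = 9*0 = 0)
u(T, P) = 1 (u(T, P) = 1 + 0 = 1)
(-34*(-26))*u(-2, 3) = -34*(-26)*1 = 884*1 = 884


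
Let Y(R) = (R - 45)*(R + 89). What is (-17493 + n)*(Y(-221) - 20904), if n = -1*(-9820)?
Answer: -109017984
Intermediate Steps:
Y(R) = (-45 + R)*(89 + R)
n = 9820
(-17493 + n)*(Y(-221) - 20904) = (-17493 + 9820)*((-4005 + (-221)**2 + 44*(-221)) - 20904) = -7673*((-4005 + 48841 - 9724) - 20904) = -7673*(35112 - 20904) = -7673*14208 = -109017984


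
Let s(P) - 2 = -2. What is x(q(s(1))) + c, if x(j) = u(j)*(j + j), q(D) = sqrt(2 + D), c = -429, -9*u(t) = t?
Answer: -3865/9 ≈ -429.44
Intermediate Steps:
s(P) = 0 (s(P) = 2 - 2 = 0)
u(t) = -t/9
x(j) = -2*j**2/9 (x(j) = (-j/9)*(j + j) = (-j/9)*(2*j) = -2*j**2/9)
x(q(s(1))) + c = -2*(sqrt(2 + 0))**2/9 - 429 = -2*(sqrt(2))**2/9 - 429 = -2/9*2 - 429 = -4/9 - 429 = -3865/9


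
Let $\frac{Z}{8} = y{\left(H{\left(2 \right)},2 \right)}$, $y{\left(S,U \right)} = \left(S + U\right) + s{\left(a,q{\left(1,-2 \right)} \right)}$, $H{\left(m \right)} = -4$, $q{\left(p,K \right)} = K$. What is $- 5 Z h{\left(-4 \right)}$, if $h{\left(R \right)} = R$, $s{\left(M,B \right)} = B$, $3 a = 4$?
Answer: $-640$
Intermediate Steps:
$a = \frac{4}{3}$ ($a = \frac{1}{3} \cdot 4 = \frac{4}{3} \approx 1.3333$)
$y{\left(S,U \right)} = -2 + S + U$ ($y{\left(S,U \right)} = \left(S + U\right) - 2 = -2 + S + U$)
$Z = -32$ ($Z = 8 \left(-2 - 4 + 2\right) = 8 \left(-4\right) = -32$)
$- 5 Z h{\left(-4 \right)} = \left(-5\right) \left(-32\right) \left(-4\right) = 160 \left(-4\right) = -640$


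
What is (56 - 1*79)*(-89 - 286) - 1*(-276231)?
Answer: 284856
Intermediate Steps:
(56 - 1*79)*(-89 - 286) - 1*(-276231) = (56 - 79)*(-375) + 276231 = -23*(-375) + 276231 = 8625 + 276231 = 284856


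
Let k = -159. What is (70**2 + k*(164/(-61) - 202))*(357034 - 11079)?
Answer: 790221416170/61 ≈ 1.2954e+10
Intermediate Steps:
(70**2 + k*(164/(-61) - 202))*(357034 - 11079) = (70**2 - 159*(164/(-61) - 202))*(357034 - 11079) = (4900 - 159*(164*(-1/61) - 202))*345955 = (4900 - 159*(-164/61 - 202))*345955 = (4900 - 159*(-12486/61))*345955 = (4900 + 1985274/61)*345955 = (2284174/61)*345955 = 790221416170/61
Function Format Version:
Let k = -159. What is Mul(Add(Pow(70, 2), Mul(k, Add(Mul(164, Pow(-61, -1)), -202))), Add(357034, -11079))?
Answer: Rational(790221416170, 61) ≈ 1.2954e+10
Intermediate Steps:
Mul(Add(Pow(70, 2), Mul(k, Add(Mul(164, Pow(-61, -1)), -202))), Add(357034, -11079)) = Mul(Add(Pow(70, 2), Mul(-159, Add(Mul(164, Pow(-61, -1)), -202))), Add(357034, -11079)) = Mul(Add(4900, Mul(-159, Add(Mul(164, Rational(-1, 61)), -202))), 345955) = Mul(Add(4900, Mul(-159, Add(Rational(-164, 61), -202))), 345955) = Mul(Add(4900, Mul(-159, Rational(-12486, 61))), 345955) = Mul(Add(4900, Rational(1985274, 61)), 345955) = Mul(Rational(2284174, 61), 345955) = Rational(790221416170, 61)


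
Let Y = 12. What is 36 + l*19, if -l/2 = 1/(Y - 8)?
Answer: 53/2 ≈ 26.500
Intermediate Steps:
l = -½ (l = -2/(12 - 8) = -2/4 = -2*¼ = -½ ≈ -0.50000)
36 + l*19 = 36 - ½*19 = 36 - 19/2 = 53/2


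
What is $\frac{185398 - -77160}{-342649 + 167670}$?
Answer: $- \frac{262558}{174979} \approx -1.5005$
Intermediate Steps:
$\frac{185398 - -77160}{-342649 + 167670} = \frac{185398 + 77160}{-174979} = 262558 \left(- \frac{1}{174979}\right) = - \frac{262558}{174979}$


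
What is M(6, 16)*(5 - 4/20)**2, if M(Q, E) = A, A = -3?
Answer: -1728/25 ≈ -69.120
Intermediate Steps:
M(Q, E) = -3
M(6, 16)*(5 - 4/20)**2 = -3*(5 - 4/20)**2 = -3*(5 - 4*1/20)**2 = -3*(5 - 1/5)**2 = -3*(24/5)**2 = -3*576/25 = -1728/25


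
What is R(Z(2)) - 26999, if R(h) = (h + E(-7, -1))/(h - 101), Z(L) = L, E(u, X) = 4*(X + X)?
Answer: -890965/33 ≈ -26999.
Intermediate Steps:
E(u, X) = 8*X (E(u, X) = 4*(2*X) = 8*X)
R(h) = (-8 + h)/(-101 + h) (R(h) = (h + 8*(-1))/(h - 101) = (h - 8)/(-101 + h) = (-8 + h)/(-101 + h))
R(Z(2)) - 26999 = (-8 + 2)/(-101 + 2) - 26999 = -6/(-99) - 26999 = -1/99*(-6) - 26999 = 2/33 - 26999 = -890965/33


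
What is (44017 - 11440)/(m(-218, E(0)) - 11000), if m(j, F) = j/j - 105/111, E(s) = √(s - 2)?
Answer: -401783/135666 ≈ -2.9616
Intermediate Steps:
E(s) = √(-2 + s)
m(j, F) = 2/37 (m(j, F) = 1 - 105*1/111 = 1 - 35/37 = 2/37)
(44017 - 11440)/(m(-218, E(0)) - 11000) = (44017 - 11440)/(2/37 - 11000) = 32577/(-406998/37) = 32577*(-37/406998) = -401783/135666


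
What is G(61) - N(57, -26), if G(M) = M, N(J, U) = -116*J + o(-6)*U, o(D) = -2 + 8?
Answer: 6829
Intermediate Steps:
o(D) = 6
N(J, U) = -116*J + 6*U
G(61) - N(57, -26) = 61 - (-116*57 + 6*(-26)) = 61 - (-6612 - 156) = 61 - 1*(-6768) = 61 + 6768 = 6829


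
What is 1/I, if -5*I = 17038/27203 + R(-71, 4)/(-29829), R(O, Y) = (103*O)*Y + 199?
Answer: -4057191435/1298555261 ≈ -3.1244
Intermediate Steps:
R(O, Y) = 199 + 103*O*Y (R(O, Y) = 103*O*Y + 199 = 199 + 103*O*Y)
I = -1298555261/4057191435 (I = -(17038/27203 + (199 + 103*(-71)*4)/(-29829))/5 = -(17038*(1/27203) + (199 - 29252)*(-1/29829))/5 = -(17038/27203 - 29053*(-1/29829))/5 = -(17038/27203 + 29053/29829)/5 = -⅕*1298555261/811438287 = -1298555261/4057191435 ≈ -0.32006)
1/I = 1/(-1298555261/4057191435) = -4057191435/1298555261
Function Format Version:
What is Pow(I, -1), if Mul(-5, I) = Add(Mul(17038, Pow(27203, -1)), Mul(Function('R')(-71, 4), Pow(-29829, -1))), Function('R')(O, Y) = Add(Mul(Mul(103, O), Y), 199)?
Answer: Rational(-4057191435, 1298555261) ≈ -3.1244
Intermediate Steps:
Function('R')(O, Y) = Add(199, Mul(103, O, Y)) (Function('R')(O, Y) = Add(Mul(103, O, Y), 199) = Add(199, Mul(103, O, Y)))
I = Rational(-1298555261, 4057191435) (I = Mul(Rational(-1, 5), Add(Mul(17038, Pow(27203, -1)), Mul(Add(199, Mul(103, -71, 4)), Pow(-29829, -1)))) = Mul(Rational(-1, 5), Add(Mul(17038, Rational(1, 27203)), Mul(Add(199, -29252), Rational(-1, 29829)))) = Mul(Rational(-1, 5), Add(Rational(17038, 27203), Mul(-29053, Rational(-1, 29829)))) = Mul(Rational(-1, 5), Add(Rational(17038, 27203), Rational(29053, 29829))) = Mul(Rational(-1, 5), Rational(1298555261, 811438287)) = Rational(-1298555261, 4057191435) ≈ -0.32006)
Pow(I, -1) = Pow(Rational(-1298555261, 4057191435), -1) = Rational(-4057191435, 1298555261)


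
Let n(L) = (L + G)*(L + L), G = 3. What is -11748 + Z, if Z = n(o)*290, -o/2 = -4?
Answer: 39292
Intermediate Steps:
o = 8 (o = -2*(-4) = 8)
n(L) = 2*L*(3 + L) (n(L) = (L + 3)*(L + L) = (3 + L)*(2*L) = 2*L*(3 + L))
Z = 51040 (Z = (2*8*(3 + 8))*290 = (2*8*11)*290 = 176*290 = 51040)
-11748 + Z = -11748 + 51040 = 39292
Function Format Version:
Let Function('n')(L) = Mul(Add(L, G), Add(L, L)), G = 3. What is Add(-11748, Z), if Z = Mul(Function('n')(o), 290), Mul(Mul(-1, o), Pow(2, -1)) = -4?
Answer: 39292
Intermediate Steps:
o = 8 (o = Mul(-2, -4) = 8)
Function('n')(L) = Mul(2, L, Add(3, L)) (Function('n')(L) = Mul(Add(L, 3), Add(L, L)) = Mul(Add(3, L), Mul(2, L)) = Mul(2, L, Add(3, L)))
Z = 51040 (Z = Mul(Mul(2, 8, Add(3, 8)), 290) = Mul(Mul(2, 8, 11), 290) = Mul(176, 290) = 51040)
Add(-11748, Z) = Add(-11748, 51040) = 39292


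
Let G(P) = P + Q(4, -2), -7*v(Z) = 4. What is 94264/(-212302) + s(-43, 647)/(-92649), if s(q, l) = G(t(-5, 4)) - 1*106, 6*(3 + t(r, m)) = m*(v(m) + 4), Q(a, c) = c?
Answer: -30486347765/68843487993 ≈ -0.44284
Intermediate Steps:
v(Z) = -4/7 (v(Z) = -⅐*4 = -4/7)
t(r, m) = -3 + 4*m/7 (t(r, m) = -3 + (m*(-4/7 + 4))/6 = -3 + (m*(24/7))/6 = -3 + (24*m/7)/6 = -3 + 4*m/7)
G(P) = -2 + P (G(P) = P - 2 = -2 + P)
s(q, l) = -761/7 (s(q, l) = (-2 + (-3 + (4/7)*4)) - 1*106 = (-2 + (-3 + 16/7)) - 106 = (-2 - 5/7) - 106 = -19/7 - 106 = -761/7)
94264/(-212302) + s(-43, 647)/(-92649) = 94264/(-212302) - 761/7/(-92649) = 94264*(-1/212302) - 761/7*(-1/92649) = -47132/106151 + 761/648543 = -30486347765/68843487993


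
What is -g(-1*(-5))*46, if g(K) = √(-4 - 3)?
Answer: -46*I*√7 ≈ -121.7*I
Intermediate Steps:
g(K) = I*√7 (g(K) = √(-7) = I*√7)
-g(-1*(-5))*46 = -I*√7*46 = -46*I*√7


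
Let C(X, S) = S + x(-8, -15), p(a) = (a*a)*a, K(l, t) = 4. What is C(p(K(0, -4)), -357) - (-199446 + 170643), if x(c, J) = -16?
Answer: 28430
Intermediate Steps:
p(a) = a³ (p(a) = a²*a = a³)
C(X, S) = -16 + S (C(X, S) = S - 16 = -16 + S)
C(p(K(0, -4)), -357) - (-199446 + 170643) = (-16 - 357) - (-199446 + 170643) = -373 - 1*(-28803) = -373 + 28803 = 28430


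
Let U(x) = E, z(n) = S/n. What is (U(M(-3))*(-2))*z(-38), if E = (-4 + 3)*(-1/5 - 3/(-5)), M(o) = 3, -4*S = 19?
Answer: ⅒ ≈ 0.10000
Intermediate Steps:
S = -19/4 (S = -¼*19 = -19/4 ≈ -4.7500)
E = -⅖ (E = -(-1*⅕ - 3*(-⅕)) = -(-⅕ + ⅗) = -1*⅖ = -⅖ ≈ -0.40000)
z(n) = -19/(4*n)
U(x) = -⅖
(U(M(-3))*(-2))*z(-38) = (-⅖*(-2))*(-19/4/(-38)) = 4*(-19/4*(-1/38))/5 = (⅘)*(⅛) = ⅒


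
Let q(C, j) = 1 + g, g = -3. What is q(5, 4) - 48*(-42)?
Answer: 2014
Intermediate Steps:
q(C, j) = -2 (q(C, j) = 1 - 3 = -2)
q(5, 4) - 48*(-42) = -2 - 48*(-42) = -2 + 2016 = 2014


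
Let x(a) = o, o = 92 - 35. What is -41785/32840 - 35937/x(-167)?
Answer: -78836855/124792 ≈ -631.75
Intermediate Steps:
o = 57
x(a) = 57
-41785/32840 - 35937/x(-167) = -41785/32840 - 35937/57 = -41785*1/32840 - 35937*1/57 = -8357/6568 - 11979/19 = -78836855/124792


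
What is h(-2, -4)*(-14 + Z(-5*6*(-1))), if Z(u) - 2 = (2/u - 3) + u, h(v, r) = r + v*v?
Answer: 0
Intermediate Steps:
h(v, r) = r + v²
Z(u) = -1 + u + 2/u (Z(u) = 2 + ((2/u - 3) + u) = 2 + ((-3 + 2/u) + u) = 2 + (-3 + u + 2/u) = -1 + u + 2/u)
h(-2, -4)*(-14 + Z(-5*6*(-1))) = (-4 + (-2)²)*(-14 + (-1 - 5*6*(-1) + 2/((-5*6*(-1))))) = (-4 + 4)*(-14 + (-1 - 30*(-1) + 2/((-30*(-1))))) = 0*(-14 + (-1 + 30 + 2/30)) = 0*(-14 + (-1 + 30 + 2*(1/30))) = 0*(-14 + (-1 + 30 + 1/15)) = 0*(-14 + 436/15) = 0*(226/15) = 0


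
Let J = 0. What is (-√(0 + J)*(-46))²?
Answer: 0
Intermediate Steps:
(-√(0 + J)*(-46))² = (-√(0 + 0)*(-46))² = (-√0*(-46))² = (-0*(-46))² = (-1*0)² = 0² = 0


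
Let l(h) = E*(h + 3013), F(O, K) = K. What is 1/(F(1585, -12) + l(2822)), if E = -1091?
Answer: -1/6365997 ≈ -1.5708e-7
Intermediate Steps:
l(h) = -3287183 - 1091*h (l(h) = -1091*(h + 3013) = -1091*(3013 + h) = -3287183 - 1091*h)
1/(F(1585, -12) + l(2822)) = 1/(-12 + (-3287183 - 1091*2822)) = 1/(-12 + (-3287183 - 3078802)) = 1/(-12 - 6365985) = 1/(-6365997) = -1/6365997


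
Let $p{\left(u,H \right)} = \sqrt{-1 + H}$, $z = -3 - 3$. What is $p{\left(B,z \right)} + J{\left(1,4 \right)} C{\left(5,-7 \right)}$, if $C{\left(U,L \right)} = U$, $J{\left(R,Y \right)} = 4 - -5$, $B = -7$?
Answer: $45 + i \sqrt{7} \approx 45.0 + 2.6458 i$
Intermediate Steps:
$J{\left(R,Y \right)} = 9$ ($J{\left(R,Y \right)} = 4 + 5 = 9$)
$z = -6$ ($z = -3 - 3 = -6$)
$p{\left(B,z \right)} + J{\left(1,4 \right)} C{\left(5,-7 \right)} = \sqrt{-1 - 6} + 9 \cdot 5 = \sqrt{-7} + 45 = i \sqrt{7} + 45 = 45 + i \sqrt{7}$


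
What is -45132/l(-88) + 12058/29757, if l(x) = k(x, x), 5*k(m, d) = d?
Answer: 1679006431/654654 ≈ 2564.7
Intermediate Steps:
k(m, d) = d/5
l(x) = x/5
-45132/l(-88) + 12058/29757 = -45132/((1/5)*(-88)) + 12058/29757 = -45132/(-88/5) + 12058*(1/29757) = -45132*(-5/88) + 12058/29757 = 56415/22 + 12058/29757 = 1679006431/654654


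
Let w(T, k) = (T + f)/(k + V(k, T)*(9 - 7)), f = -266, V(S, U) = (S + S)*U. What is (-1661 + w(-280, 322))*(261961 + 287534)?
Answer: -7830142198470/8579 ≈ -9.1271e+8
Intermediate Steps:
V(S, U) = 2*S*U (V(S, U) = (2*S)*U = 2*S*U)
w(T, k) = (-266 + T)/(k + 4*T*k) (w(T, k) = (T - 266)/(k + (2*k*T)*(9 - 7)) = (-266 + T)/(k + (2*T*k)*2) = (-266 + T)/(k + 4*T*k))
(-1661 + w(-280, 322))*(261961 + 287534) = (-1661 + (-266 - 280)/(322*(1 + 4*(-280))))*(261961 + 287534) = (-1661 + (1/322)*(-546)/(1 - 1120))*549495 = (-1661 + (1/322)*(-546)/(-1119))*549495 = (-1661 + (1/322)*(-1/1119)*(-546))*549495 = (-1661 + 13/8579)*549495 = -14249706/8579*549495 = -7830142198470/8579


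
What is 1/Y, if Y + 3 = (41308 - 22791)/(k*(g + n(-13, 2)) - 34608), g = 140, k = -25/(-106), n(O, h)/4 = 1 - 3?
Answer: -1832574/6479123 ≈ -0.28284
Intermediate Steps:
n(O, h) = -8 (n(O, h) = 4*(1 - 3) = 4*(-2) = -8)
k = 25/106 (k = -25*(-1/106) = 25/106 ≈ 0.23585)
Y = -6479123/1832574 (Y = -3 + (41308 - 22791)/(25*(140 - 8)/106 - 34608) = -3 + 18517/((25/106)*132 - 34608) = -3 + 18517/(1650/53 - 34608) = -3 + 18517/(-1832574/53) = -3 + 18517*(-53/1832574) = -3 - 981401/1832574 = -6479123/1832574 ≈ -3.5355)
1/Y = 1/(-6479123/1832574) = -1832574/6479123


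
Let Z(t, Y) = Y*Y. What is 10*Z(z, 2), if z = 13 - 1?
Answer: 40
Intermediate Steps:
z = 12
Z(t, Y) = Y²
10*Z(z, 2) = 10*2² = 10*4 = 40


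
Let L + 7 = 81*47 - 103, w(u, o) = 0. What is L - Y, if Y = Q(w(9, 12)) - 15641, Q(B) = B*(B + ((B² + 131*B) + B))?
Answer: 19338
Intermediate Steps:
Q(B) = B*(B² + 133*B) (Q(B) = B*(B + (B² + 132*B)) = B*(B² + 133*B))
L = 3697 (L = -7 + (81*47 - 103) = -7 + (3807 - 103) = -7 + 3704 = 3697)
Y = -15641 (Y = 0²*(133 + 0) - 15641 = 0*133 - 15641 = 0 - 15641 = -15641)
L - Y = 3697 - 1*(-15641) = 3697 + 15641 = 19338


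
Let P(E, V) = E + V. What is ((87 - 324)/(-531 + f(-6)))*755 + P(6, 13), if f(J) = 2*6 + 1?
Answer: 188777/518 ≈ 364.43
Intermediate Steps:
f(J) = 13 (f(J) = 12 + 1 = 13)
((87 - 324)/(-531 + f(-6)))*755 + P(6, 13) = ((87 - 324)/(-531 + 13))*755 + (6 + 13) = -237/(-518)*755 + 19 = -237*(-1/518)*755 + 19 = (237/518)*755 + 19 = 178935/518 + 19 = 188777/518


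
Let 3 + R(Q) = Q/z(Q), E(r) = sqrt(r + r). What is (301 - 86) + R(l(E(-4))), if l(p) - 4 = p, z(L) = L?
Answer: 213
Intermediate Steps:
E(r) = sqrt(2)*sqrt(r) (E(r) = sqrt(2*r) = sqrt(2)*sqrt(r))
l(p) = 4 + p
R(Q) = -2 (R(Q) = -3 + Q/Q = -3 + 1 = -2)
(301 - 86) + R(l(E(-4))) = (301 - 86) - 2 = 215 - 2 = 213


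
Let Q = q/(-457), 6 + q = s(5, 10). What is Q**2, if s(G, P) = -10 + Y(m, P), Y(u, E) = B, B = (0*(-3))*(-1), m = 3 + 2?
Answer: 256/208849 ≈ 0.0012258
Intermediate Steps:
m = 5
B = 0 (B = 0*(-1) = 0)
Y(u, E) = 0
s(G, P) = -10 (s(G, P) = -10 + 0 = -10)
q = -16 (q = -6 - 10 = -16)
Q = 16/457 (Q = -16/(-457) = -16*(-1/457) = 16/457 ≈ 0.035011)
Q**2 = (16/457)**2 = 256/208849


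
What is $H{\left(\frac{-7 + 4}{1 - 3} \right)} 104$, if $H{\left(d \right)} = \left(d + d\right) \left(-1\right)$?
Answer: $-312$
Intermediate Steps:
$H{\left(d \right)} = - 2 d$ ($H{\left(d \right)} = 2 d \left(-1\right) = - 2 d$)
$H{\left(\frac{-7 + 4}{1 - 3} \right)} 104 = - 2 \frac{-7 + 4}{1 - 3} \cdot 104 = - 2 \left(- \frac{3}{-2}\right) 104 = - 2 \left(\left(-3\right) \left(- \frac{1}{2}\right)\right) 104 = \left(-2\right) \frac{3}{2} \cdot 104 = \left(-3\right) 104 = -312$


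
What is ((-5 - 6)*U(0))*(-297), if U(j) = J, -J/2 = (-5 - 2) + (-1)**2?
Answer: 39204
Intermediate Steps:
J = 12 (J = -2*((-5 - 2) + (-1)**2) = -2*(-7 + 1) = -2*(-6) = 12)
U(j) = 12
((-5 - 6)*U(0))*(-297) = ((-5 - 6)*12)*(-297) = -11*12*(-297) = -132*(-297) = 39204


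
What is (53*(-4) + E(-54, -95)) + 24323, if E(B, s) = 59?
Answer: 24170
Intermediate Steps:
(53*(-4) + E(-54, -95)) + 24323 = (53*(-4) + 59) + 24323 = (-212 + 59) + 24323 = -153 + 24323 = 24170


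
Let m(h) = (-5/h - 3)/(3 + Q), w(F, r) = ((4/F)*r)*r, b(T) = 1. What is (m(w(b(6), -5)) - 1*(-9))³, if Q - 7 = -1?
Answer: 3789119879/5832000 ≈ 649.71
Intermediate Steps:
Q = 6 (Q = 7 - 1 = 6)
w(F, r) = 4*r²/F (w(F, r) = (4*r/F)*r = 4*r²/F)
m(h) = -⅓ - 5/(9*h) (m(h) = (-5/h - 3)/(3 + 6) = (-3 - 5/h)/9 = (-3 - 5/h)*(⅑) = -⅓ - 5/(9*h))
(m(w(b(6), -5)) - 1*(-9))³ = ((-5 - 12*(-5)²/1)/(9*((4*(-5)²/1))) - 1*(-9))³ = ((-5 - 12*25)/(9*((4*1*25))) + 9)³ = ((⅑)*(-5 - 3*100)/100 + 9)³ = ((⅑)*(1/100)*(-5 - 300) + 9)³ = ((⅑)*(1/100)*(-305) + 9)³ = (-61/180 + 9)³ = (1559/180)³ = 3789119879/5832000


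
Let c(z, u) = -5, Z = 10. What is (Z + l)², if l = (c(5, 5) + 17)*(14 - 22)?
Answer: 7396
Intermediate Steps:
l = -96 (l = (-5 + 17)*(14 - 22) = 12*(-8) = -96)
(Z + l)² = (10 - 96)² = (-86)² = 7396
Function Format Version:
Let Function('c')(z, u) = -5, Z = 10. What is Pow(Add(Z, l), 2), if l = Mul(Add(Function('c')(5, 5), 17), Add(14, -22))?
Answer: 7396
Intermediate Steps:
l = -96 (l = Mul(Add(-5, 17), Add(14, -22)) = Mul(12, -8) = -96)
Pow(Add(Z, l), 2) = Pow(Add(10, -96), 2) = Pow(-86, 2) = 7396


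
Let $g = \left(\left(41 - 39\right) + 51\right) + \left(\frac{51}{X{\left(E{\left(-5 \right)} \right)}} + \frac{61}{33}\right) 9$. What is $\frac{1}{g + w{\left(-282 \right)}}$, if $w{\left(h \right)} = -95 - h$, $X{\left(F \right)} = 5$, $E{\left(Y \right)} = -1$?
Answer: $\frac{55}{19164} \approx 0.00287$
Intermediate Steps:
$g = \frac{8879}{55}$ ($g = \left(\left(41 - 39\right) + 51\right) + \left(\frac{51}{5} + \frac{61}{33}\right) 9 = \left(2 + 51\right) + \left(51 \cdot \frac{1}{5} + 61 \cdot \frac{1}{33}\right) 9 = 53 + \left(\frac{51}{5} + \frac{61}{33}\right) 9 = 53 + \frac{1988}{165} \cdot 9 = 53 + \frac{5964}{55} = \frac{8879}{55} \approx 161.44$)
$\frac{1}{g + w{\left(-282 \right)}} = \frac{1}{\frac{8879}{55} - -187} = \frac{1}{\frac{8879}{55} + \left(-95 + 282\right)} = \frac{1}{\frac{8879}{55} + 187} = \frac{1}{\frac{19164}{55}} = \frac{55}{19164}$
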